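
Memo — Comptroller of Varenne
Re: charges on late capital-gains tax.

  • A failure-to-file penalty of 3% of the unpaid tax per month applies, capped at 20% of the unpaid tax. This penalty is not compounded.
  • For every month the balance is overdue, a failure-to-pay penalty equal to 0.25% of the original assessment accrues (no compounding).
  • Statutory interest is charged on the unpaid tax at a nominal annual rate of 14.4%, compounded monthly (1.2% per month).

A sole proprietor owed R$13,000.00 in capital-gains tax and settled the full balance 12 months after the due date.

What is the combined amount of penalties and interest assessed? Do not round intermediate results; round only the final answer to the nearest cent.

Failure-to-file: 12 × 3% × R$13,000.00 = R$4,680.00, capped at 20% × R$13,000.00 = R$2,600.00
Failure-to-pay penalty: 12 × 0.25% × R$13,000.00 = R$390.00
Interest: R$13,000.00 × ((1 + 0.012)^12 − 1) = R$13,000.00 × 0.1538946… = R$2,000.6301…
Penalties + interest = R$2,990.0000 + R$2,000.6301… = R$4,990.63

R$4,990.63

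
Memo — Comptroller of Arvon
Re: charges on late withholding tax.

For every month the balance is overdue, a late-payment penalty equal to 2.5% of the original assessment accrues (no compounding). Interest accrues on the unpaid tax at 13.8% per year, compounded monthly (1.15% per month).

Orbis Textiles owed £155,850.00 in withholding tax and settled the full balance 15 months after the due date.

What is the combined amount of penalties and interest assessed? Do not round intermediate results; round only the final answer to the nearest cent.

Late-payment penalty = 2.5% × £155,850.00 × 15 mo = £58,443.75
Interest: £155,850.00 × ((1 + 0.0115)^15 − 1) = £155,850.00 × 0.1871027… = £29,159.9617…
Penalties + interest = £58,443.7500 + £29,159.9617… = £87,603.71

£87,603.71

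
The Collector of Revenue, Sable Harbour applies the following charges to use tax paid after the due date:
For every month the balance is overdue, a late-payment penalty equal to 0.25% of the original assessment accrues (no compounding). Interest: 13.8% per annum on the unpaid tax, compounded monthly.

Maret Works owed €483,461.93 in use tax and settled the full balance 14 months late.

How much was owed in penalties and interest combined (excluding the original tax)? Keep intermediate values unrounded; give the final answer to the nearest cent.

€100,853.19

Late-payment penalty = 0.25% × €483,461.93 × 14 mo = €16,921.17…
Interest (13.8%/yr ÷ 12 = 1.15%/month): €483,461.93 × ((1 + 0.0115)^14 − 1) = €83,932.0203…
Penalties + interest = €16,921.1676… + €83,932.0203… = €100,853.19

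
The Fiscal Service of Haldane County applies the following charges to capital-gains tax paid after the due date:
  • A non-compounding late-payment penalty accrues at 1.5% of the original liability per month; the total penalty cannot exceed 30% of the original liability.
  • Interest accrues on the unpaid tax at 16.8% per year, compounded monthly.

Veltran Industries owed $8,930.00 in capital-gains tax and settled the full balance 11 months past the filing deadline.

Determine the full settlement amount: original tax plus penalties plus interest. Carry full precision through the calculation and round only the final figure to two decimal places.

Penalty: 11 × 1.5% × $8,930.00 = $1,473.45 (below the 30% cap of $2,679.00)
Interest (16.8%/yr ÷ 12 = 1.4%/month): $8,930.00 × ((1 + 0.014)^11 − 1) = $1,475.6440…
Total = $8,930.00 + $1,473.4500 + $1,475.6440… = $11,879.09

$11,879.09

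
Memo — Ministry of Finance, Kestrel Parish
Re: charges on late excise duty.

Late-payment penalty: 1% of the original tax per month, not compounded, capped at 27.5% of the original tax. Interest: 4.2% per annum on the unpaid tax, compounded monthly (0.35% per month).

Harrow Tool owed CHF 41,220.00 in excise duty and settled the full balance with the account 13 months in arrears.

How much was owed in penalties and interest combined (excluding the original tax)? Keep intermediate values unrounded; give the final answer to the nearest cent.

Penalty: 13 × 1% × CHF 41,220.00 = CHF 5,358.60 (below the 27.5% cap of CHF 11,335.50)
Interest: CHF 41,220.00 × ((1 + 0.0035)^13 − 1) = CHF 41,220.00 × 0.0464679… = CHF 1,915.4056…
Penalties + interest = CHF 5,358.6000 + CHF 1,915.4056… = CHF 7,274.01

CHF 7,274.01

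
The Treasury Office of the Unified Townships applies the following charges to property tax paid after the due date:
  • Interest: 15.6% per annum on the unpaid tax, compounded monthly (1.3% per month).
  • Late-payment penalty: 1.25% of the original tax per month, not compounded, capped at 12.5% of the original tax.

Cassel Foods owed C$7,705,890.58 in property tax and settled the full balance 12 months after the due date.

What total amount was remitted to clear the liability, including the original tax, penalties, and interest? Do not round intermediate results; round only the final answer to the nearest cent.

C$9,961,033.15

Penalty (uncapped): 12 × 1.25% × C$7,705,890.58 = C$1,155,883.59…; cap = 12.5% × C$7,705,890.58 = C$963,236.32… → penalty = C$963,236.32…
Interest: C$7,705,890.58 × ((1 + 0.013)^12 − 1) = C$7,705,890.58 × 0.1676518… = C$1,291,906.2435…
Total = C$7,705,890.58 + C$963,236.3225 + C$1,291,906.2435… = C$9,961,033.15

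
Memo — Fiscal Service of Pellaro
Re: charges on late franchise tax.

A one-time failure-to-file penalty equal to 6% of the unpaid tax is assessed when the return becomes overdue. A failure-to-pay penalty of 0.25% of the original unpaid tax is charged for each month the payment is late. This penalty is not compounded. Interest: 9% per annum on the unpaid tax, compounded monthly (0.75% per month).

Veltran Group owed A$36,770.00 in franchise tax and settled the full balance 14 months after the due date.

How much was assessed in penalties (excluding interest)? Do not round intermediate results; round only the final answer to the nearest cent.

Failure-to-file penalty: 6% × A$36,770.00 = A$2,206.20
Failure-to-pay penalty: 14 × 0.25% × A$36,770.00 = A$1,286.95
Total penalty = A$2,206.20 + A$1,286.95 = A$3,493.15

A$3,493.15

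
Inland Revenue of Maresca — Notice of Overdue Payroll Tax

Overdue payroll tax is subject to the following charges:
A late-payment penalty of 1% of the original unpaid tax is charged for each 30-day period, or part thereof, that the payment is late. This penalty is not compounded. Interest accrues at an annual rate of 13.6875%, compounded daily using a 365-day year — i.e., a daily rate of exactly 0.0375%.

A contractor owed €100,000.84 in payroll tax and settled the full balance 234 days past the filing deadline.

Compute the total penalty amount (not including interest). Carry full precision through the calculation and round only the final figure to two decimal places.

Penalty periods: ⌈234/30⌉ = 8; penalty = 8 × 1% × €100,000.84 = €8,000.07…

€8,000.07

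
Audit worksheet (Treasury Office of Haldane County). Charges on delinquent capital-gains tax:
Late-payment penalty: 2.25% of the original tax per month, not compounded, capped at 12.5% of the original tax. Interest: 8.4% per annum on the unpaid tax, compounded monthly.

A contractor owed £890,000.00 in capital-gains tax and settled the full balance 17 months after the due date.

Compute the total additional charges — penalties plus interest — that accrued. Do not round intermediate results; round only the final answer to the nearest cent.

Penalty (uncapped): 17 × 2.25% × £890,000.00 = £340,425.00; cap = 12.5% × £890,000.00 = £111,250.00 → penalty = £111,250.00
Interest (8.4%/yr ÷ 12 = 0.7%/month): £890,000.00 × ((1 + 0.007)^17 − 1) = £112,053.7233…
Penalties + interest = £111,250.0000 + £112,053.7233… = £223,303.72

£223,303.72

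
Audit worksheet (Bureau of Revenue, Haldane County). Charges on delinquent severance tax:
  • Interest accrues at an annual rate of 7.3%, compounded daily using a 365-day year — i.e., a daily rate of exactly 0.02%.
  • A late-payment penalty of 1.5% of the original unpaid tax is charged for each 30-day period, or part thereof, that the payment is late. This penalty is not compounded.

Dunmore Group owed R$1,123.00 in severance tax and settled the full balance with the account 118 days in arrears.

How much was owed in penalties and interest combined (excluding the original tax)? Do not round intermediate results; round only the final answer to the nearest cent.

R$94.20

Penalty periods: ⌈118/30⌉ = 4; penalty = 4 × 1.5% × R$1,123.00 = R$67.38
Interest: R$1,123.00 × ((1 + 0.0002)^118 − 1) = R$1,123.00 × 0.02387827… = R$26.8153…
Penalties + interest = R$67.3800 + R$26.8153… = R$94.20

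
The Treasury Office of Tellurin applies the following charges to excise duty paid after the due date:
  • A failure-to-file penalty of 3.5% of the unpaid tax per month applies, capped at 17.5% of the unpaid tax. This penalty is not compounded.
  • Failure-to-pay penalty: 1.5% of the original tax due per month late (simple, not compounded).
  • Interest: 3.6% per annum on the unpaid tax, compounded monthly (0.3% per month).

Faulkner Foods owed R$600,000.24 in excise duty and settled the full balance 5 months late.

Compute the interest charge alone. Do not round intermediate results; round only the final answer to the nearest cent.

R$9,054.17

Interest: R$600,000.24 × ((1 + 0.003)^5 − 1) = R$600,000.24 × 0.0150903… = R$9,054.1659…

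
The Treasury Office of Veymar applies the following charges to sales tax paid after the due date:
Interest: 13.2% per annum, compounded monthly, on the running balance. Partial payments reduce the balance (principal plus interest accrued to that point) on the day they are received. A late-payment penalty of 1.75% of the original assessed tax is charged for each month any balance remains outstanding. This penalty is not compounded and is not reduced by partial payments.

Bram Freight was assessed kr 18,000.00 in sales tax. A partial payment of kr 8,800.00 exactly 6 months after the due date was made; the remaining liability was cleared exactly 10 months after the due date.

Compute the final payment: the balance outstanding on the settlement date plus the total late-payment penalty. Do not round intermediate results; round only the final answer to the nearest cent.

Monthly rate = 13.2% ÷ 12 = 1.1%
Balance at month 6: kr 18,000.0000 × (1 + 0.011)^6 = kr 19,221.1531…
After kr 8,800.00 payment: kr 19,221.1531… − kr 8,800.00 = kr 10,421.1531…
Balance at month 10: kr 10,421.1531… × (1 + 0.011)^4 = kr 10,887.3053…
Penalty: 10 × 1.75% × kr 18,000.00 = kr 3,150.00
Final settlement = outstanding balance + penalty = kr 10,887.3053… + kr 3,150.00 = kr 14,037.31

kr 14,037.31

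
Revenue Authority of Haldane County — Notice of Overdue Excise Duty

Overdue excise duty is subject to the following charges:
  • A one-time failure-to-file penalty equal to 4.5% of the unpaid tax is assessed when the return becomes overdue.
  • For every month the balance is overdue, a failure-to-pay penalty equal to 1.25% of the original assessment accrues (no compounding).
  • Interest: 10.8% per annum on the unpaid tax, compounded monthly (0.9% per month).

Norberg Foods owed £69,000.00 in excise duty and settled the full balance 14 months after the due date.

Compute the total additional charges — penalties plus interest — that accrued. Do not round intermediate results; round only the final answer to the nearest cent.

Failure-to-file penalty: 4.5% × £69,000.00 = £3,105.00
Failure-to-pay penalty: 14 × 1.25% × £69,000.00 = £12,075.00
Interest: £69,000.00 × ((1 + 0.009)^14 − 1) = £69,000.00 × 0.1336430… = £9,221.3700…
Penalties + interest = £15,180.0000 + £9,221.3700… = £24,401.37

£24,401.37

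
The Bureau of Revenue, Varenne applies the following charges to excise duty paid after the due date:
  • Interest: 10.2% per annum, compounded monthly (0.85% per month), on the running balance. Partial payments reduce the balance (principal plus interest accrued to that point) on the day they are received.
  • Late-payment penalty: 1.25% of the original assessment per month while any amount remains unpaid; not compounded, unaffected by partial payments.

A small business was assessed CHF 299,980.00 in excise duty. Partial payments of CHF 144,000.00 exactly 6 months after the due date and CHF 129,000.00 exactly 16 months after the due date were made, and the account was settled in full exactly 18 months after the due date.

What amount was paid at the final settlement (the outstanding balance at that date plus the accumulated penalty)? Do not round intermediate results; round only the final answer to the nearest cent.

Balance at month 6: CHF 299,980.0000 × (1 + 0.0085)^6 = CHF 315,607.7914…
After CHF 144,000.00 payment: CHF 315,607.7914… − CHF 144,000.00 = CHF 171,607.7914…
Balance at month 16: CHF 171,607.7914… × (1 + 0.0085)^10 = CHF 186,765.2302…
After CHF 129,000.00 payment: CHF 186,765.2302… − CHF 129,000.00 = CHF 57,765.2302…
Balance at month 18: CHF 57,765.2302… × (1 + 0.0085)^2 = CHF 58,751.4126…
Penalty: 18 × 1.25% × CHF 299,980.00 = CHF 67,495.50
Final settlement = outstanding balance + penalty = CHF 58,751.4126… + CHF 67,495.50 = CHF 126,246.91

CHF 126,246.91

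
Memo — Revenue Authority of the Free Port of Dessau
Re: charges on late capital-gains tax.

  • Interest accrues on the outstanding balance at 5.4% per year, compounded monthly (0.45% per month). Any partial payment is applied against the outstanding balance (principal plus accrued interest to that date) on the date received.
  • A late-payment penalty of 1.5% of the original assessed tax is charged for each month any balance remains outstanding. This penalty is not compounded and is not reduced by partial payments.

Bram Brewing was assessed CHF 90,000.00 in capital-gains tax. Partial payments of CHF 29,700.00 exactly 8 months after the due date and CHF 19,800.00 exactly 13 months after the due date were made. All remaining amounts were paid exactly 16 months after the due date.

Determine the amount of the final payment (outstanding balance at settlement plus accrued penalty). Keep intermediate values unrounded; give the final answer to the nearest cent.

CHF 67,448.66

Balance at month 8: CHF 90,000.0000 × (1 + 0.0045)^8 = CHF 93,291.4919…
After CHF 29,700.00 payment: CHF 93,291.4919… − CHF 29,700.00 = CHF 63,591.4919…
Balance at month 13: CHF 63,591.4919… × (1 + 0.0045)^5 = CHF 65,035.2358…
After CHF 19,800.00 payment: CHF 65,035.2358… − CHF 19,800.00 = CHF 45,235.2358…
Balance at month 16: CHF 45,235.2358… × (1 + 0.0045)^3 = CHF 45,848.6636…
Penalty: 16 × 1.5% × CHF 90,000.00 = CHF 21,600.00
Final settlement = outstanding balance + penalty = CHF 45,848.6636… + CHF 21,600.00 = CHF 67,448.66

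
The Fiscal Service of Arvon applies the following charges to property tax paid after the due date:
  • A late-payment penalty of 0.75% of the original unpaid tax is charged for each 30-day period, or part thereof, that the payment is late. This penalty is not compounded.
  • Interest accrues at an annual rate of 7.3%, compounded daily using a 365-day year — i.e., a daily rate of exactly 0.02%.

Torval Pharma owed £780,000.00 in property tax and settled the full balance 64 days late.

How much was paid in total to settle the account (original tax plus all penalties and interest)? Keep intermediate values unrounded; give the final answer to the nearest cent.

£807,597.16

Penalty periods: ⌈64/30⌉ = 3; penalty = 3 × 0.75% × £780,000.00 = £17,550.00
Interest: £780,000.00 × ((1 + 0.0002)^64 − 1) = £780,000.00 × 0.01288097… = £10,047.1600…
Total = £780,000.00 + £17,550.0000 + £10,047.1600… = £807,597.16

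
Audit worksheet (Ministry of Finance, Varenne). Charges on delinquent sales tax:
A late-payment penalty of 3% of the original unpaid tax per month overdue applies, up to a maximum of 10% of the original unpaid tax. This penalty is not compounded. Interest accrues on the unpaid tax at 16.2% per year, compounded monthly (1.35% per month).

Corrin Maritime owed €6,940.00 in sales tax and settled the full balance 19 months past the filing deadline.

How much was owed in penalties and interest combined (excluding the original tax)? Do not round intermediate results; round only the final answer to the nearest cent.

Penalty (uncapped): 19 × 3% × €6,940.00 = €3,955.80; cap = 10% × €6,940.00 = €694.00 → penalty = €694.00
Interest: €6,940.00 × ((1 + 0.0135)^19 − 1) = €6,940.00 × 0.2901830… = €2,013.8699…
Penalties + interest = €694.0000 + €2,013.8699… = €2,707.87

€2,707.87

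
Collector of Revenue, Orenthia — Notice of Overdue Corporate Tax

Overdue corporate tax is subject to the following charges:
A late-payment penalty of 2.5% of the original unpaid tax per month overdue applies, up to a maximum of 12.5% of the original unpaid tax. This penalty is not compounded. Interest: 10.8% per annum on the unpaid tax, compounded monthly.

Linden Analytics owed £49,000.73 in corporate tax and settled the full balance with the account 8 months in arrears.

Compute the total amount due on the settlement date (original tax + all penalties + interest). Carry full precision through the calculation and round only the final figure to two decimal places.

Penalty (uncapped): 8 × 2.5% × £49,000.73 = £9,800.15…; cap = 12.5% × £49,000.73 = £6,125.09… → penalty = £6,125.09…
Interest (10.8%/yr ÷ 12 = 0.9%/month): £49,000.73 × ((1 + 0.009)^8 − 1) = £3,641.2093…
Total = £49,000.73 + £6,125.0913… + £3,641.2093… = £58,767.03

£58,767.03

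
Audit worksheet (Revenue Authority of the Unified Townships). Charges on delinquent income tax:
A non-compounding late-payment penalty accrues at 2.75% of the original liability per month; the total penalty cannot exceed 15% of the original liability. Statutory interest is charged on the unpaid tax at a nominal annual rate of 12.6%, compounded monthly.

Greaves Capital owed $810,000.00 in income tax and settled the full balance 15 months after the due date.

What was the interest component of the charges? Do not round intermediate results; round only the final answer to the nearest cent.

Interest (12.6%/yr ÷ 12 = 1.05%/month): $810,000.00 × ((1 + 0.0105)^15 − 1) = $137,392.1604…

$137,392.16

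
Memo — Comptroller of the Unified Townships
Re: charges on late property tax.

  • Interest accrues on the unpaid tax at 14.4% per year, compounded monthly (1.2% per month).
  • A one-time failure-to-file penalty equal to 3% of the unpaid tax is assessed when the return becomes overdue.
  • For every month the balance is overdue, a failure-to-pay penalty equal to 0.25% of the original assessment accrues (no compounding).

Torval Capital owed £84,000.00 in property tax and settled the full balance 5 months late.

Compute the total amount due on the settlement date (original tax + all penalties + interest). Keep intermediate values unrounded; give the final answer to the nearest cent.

£92,732.42

Failure-to-file penalty: 3% × £84,000.00 = £2,520.00
Failure-to-pay penalty: 5 × 0.25% × £84,000.00 = £1,050.00
Interest: £84,000.00 × ((1 + 0.012)^5 − 1) = £84,000.00 × 0.0614574… = £5,162.4203…
Total = £84,000.00 + £3,570.0000 + £5,162.4203… = £92,732.42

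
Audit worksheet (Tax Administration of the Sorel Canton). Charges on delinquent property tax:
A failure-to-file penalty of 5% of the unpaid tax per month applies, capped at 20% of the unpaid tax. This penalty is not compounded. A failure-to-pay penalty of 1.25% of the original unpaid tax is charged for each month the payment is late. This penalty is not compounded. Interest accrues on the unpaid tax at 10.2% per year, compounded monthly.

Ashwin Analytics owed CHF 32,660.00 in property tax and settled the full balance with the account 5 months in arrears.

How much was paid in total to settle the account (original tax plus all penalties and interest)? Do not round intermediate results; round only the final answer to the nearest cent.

Failure-to-file: 5 × 5% × CHF 32,660.00 = CHF 8,165.00, capped at 20% × CHF 32,660.00 = CHF 6,532.00
Failure-to-pay penalty = 1.25% × CHF 32,660.00 × 5 mo = CHF 2,041.25
Interest (10.2%/yr ÷ 12 = 0.85%/month): CHF 32,660.00 × ((1 + 0.0085)^5 − 1) = CHF 1,411.8483…
Total = CHF 32,660.00 + CHF 8,573.2500 + CHF 1,411.8483… = CHF 42,645.10

CHF 42,645.10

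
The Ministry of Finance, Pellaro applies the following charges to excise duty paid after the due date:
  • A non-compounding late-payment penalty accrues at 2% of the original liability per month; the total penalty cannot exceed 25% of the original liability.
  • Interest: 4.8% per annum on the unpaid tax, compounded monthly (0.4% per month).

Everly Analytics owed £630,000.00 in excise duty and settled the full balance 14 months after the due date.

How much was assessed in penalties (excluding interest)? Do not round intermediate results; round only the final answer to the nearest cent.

£157,500.00

Penalty (uncapped): 14 × 2% × £630,000.00 = £176,400.00; cap = 25% × £630,000.00 = £157,500.00 → penalty = £157,500.00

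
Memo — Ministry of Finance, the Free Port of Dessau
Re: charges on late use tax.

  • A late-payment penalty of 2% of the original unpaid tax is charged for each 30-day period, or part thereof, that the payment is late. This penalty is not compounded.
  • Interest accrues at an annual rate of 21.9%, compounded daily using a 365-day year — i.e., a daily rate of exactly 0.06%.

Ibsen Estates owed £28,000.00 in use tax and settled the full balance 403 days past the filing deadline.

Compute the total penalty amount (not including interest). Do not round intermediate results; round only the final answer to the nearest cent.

£7,840.00

Penalty periods: ⌈403/30⌉ = 14; penalty = 14 × 2% × £28,000.00 = £7,840.00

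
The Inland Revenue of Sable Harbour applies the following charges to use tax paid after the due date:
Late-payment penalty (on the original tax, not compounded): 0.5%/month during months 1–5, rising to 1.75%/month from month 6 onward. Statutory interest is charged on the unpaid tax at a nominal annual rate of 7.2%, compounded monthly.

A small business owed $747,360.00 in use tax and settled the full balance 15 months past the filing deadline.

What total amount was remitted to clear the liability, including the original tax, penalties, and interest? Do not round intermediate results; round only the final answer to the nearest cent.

Penalty, months 1–5: 5 × 0.5% × $747,360.00 = $18,684.00
Penalty, months 6–15: 10 × 1.75% × $747,360.00 = $130,788.00
Interest (7.2%/yr ÷ 12 = 0.6%/month): $747,360.00 × ((1 + 0.006)^15 − 1) = $70,162.2111…
Total = $747,360.00 + $149,472.0000 + $70,162.2111… = $966,994.21

$966,994.21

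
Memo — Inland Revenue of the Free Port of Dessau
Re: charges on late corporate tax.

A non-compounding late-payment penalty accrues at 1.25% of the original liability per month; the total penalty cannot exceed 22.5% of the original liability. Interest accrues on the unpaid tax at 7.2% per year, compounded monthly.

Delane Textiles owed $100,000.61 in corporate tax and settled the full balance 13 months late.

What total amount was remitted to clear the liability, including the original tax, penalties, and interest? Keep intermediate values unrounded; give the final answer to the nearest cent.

Penalty: 13 × 1.25% × $100,000.61 = $16,250.10… (below the 22.5% cap of $22,500.14…)
Interest (7.2%/yr ÷ 12 = 0.6%/month): $100,000.61 × ((1 + 0.006)^13 − 1) = $8,087.1206…
Total = $100,000.61 + $16,250.0991… + $8,087.1206… = $124,337.83

$124,337.83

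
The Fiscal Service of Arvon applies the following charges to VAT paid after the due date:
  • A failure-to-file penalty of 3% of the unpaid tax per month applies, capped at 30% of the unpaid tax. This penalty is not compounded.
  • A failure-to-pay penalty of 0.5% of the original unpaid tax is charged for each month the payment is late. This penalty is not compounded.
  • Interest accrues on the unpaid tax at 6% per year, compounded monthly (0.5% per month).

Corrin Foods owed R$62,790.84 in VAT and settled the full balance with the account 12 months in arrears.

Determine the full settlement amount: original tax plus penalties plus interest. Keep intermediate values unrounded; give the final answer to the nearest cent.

R$89,268.34

Failure-to-file: 12 × 3% × R$62,790.84 = R$22,604.70…, capped at 30% × R$62,790.84 = R$18,837.25…
Failure-to-pay penalty = 0.5% × R$62,790.84 × 12 mo = R$3,767.45…
Interest: R$62,790.84 × ((1 + 0.005)^12 − 1) = R$62,790.84 × 0.0616778… = R$3,872.8016…
Total = R$62,790.84 + R$22,604.7024 + R$3,872.8016… = R$89,268.34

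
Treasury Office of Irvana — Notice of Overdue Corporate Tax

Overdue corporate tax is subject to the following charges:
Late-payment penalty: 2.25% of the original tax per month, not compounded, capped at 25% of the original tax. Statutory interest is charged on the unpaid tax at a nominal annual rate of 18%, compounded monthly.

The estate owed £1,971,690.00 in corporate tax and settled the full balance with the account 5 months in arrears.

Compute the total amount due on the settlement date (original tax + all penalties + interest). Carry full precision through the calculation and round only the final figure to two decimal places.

Penalty: 5 × 2.25% × £1,971,690.00 = £221,815.13… (below the 25% cap of £492,922.50)
Interest (18%/yr ÷ 12 = 1.5%/month): £1,971,690.00 × ((1 + 0.015)^5 − 1) = £152,380.0976…
Total = £1,971,690.00 + £221,815.1250 + £152,380.0976… = £2,345,885.22

£2,345,885.22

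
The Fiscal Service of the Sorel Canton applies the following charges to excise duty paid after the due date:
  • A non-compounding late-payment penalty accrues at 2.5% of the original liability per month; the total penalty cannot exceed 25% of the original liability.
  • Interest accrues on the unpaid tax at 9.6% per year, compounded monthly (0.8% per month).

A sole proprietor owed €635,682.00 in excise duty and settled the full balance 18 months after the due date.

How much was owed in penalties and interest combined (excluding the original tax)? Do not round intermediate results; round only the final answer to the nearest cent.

Penalty (uncapped): 18 × 2.5% × €635,682.00 = €286,056.90; cap = 25% × €635,682.00 = €158,920.50 → penalty = €158,920.50
Interest: €635,682.00 × ((1 + 0.008)^18 − 1) = €635,682.00 × 0.1542226… = €98,036.5381…
Penalties + interest = €158,920.5000 + €98,036.5381… = €256,957.04

€256,957.04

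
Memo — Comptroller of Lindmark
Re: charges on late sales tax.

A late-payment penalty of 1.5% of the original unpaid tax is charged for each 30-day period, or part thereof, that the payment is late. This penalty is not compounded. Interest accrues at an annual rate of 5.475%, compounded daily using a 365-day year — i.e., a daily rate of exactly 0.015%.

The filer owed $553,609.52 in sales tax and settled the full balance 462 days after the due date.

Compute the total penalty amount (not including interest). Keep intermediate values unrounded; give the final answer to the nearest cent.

$132,866.28

Penalty periods: ⌈462/30⌉ = 16; penalty = 16 × 1.5% × $553,609.52 = $132,866.28…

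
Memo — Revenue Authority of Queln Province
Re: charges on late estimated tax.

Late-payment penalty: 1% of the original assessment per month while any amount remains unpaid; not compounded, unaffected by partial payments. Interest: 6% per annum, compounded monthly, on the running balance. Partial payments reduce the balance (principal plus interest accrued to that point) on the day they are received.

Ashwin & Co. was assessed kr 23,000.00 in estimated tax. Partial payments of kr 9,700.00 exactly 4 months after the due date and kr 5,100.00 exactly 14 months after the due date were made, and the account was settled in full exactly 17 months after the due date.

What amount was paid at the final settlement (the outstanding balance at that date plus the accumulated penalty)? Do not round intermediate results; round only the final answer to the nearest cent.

kr 13,418.54

Monthly rate = 6% ÷ 12 = 0.5%
Balance at month 4: kr 23,000.0000 × (1 + 0.005)^4 = kr 23,463.4615…
After kr 9,700.00 payment: kr 23,463.4615… − kr 9,700.00 = kr 13,763.4615…
Balance at month 14: kr 13,763.4615… × (1 + 0.005)^10 = kr 14,467.3268…
After kr 5,100.00 payment: kr 14,467.3268… − kr 5,100.00 = kr 9,367.3268…
Balance at month 17: kr 9,367.3268… × (1 + 0.005)^3 = kr 9,508.5404…
Penalty: 17 × 1% × kr 23,000.00 = kr 3,910.00
Final settlement = outstanding balance + penalty = kr 9,508.5404… + kr 3,910.00 = kr 13,418.54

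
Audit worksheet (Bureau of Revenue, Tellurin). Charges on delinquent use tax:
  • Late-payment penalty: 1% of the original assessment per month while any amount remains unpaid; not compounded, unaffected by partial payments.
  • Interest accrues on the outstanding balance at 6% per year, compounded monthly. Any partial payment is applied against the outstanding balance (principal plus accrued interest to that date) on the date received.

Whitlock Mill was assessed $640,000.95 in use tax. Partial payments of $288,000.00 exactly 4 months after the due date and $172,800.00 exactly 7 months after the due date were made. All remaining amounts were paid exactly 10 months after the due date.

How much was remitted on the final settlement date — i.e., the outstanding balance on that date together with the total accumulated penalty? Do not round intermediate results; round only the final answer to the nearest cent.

Monthly rate = 6% ÷ 12 = 0.5%
Balance at month 4: $640,000.9500 × (1 + 0.005)^4 = $652,897.2895…
After $288,000.00 payment: $652,897.2895… − $288,000.00 = $364,897.2895…
Balance at month 7: $364,897.2895… × (1 + 0.005)^3 = $370,398.1618…
After $172,800.00 payment: $370,398.1618… − $172,800.00 = $197,598.1618…
Balance at month 10: $197,598.1618… × (1 + 0.005)^3 = $200,576.9788…
Penalty: 10 × 1% × $640,000.95 = $64,000.10…
Final settlement = outstanding balance + penalty = $200,576.9788… + $64,000.10… = $264,577.07

$264,577.07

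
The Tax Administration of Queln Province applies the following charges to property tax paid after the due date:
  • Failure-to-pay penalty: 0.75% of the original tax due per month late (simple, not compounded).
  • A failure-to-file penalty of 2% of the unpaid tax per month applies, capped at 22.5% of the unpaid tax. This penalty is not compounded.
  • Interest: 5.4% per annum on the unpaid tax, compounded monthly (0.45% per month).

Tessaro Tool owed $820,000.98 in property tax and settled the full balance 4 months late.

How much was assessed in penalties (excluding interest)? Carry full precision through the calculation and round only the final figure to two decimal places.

Failure-to-file: 4 × 2% × $820,000.98 = $65,600.08… (under the 22.5% cap)
Failure-to-pay penalty = 0.75% × $820,000.98 × 4 mo = $24,600.03…
Total penalty = $65,600.08… + $24,600.03… = $90,200.11

$90,200.11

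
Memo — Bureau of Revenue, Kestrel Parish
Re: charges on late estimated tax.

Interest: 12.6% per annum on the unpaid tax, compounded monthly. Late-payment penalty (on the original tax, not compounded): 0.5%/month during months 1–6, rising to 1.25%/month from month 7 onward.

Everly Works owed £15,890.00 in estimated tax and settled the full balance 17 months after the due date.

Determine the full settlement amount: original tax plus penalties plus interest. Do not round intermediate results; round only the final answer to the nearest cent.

£21,639.18

Penalty, months 1–6: 6 × 0.5% × £15,890.00 = £476.70
Penalty, months 7–17: 11 × 1.25% × £15,890.00 = £2,184.88…
Interest (12.6%/yr ÷ 12 = 1.05%/month): £15,890.00 × ((1 + 0.0105)^17 − 1) = £3,087.6005…
Total = £15,890.00 + £2,661.5750 + £3,087.6005… = £21,639.18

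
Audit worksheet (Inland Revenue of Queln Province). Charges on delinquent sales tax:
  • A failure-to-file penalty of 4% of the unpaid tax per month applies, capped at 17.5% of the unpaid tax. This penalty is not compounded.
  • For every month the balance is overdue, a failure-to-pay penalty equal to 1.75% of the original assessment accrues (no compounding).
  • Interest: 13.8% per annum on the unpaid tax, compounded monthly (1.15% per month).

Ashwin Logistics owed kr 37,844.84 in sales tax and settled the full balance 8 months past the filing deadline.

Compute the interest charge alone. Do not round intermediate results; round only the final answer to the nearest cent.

kr 3,625.13

Interest: kr 37,844.84 × ((1 + 0.0115)^8 − 1) = kr 37,844.84 × 0.0957894… = kr 3,625.1347…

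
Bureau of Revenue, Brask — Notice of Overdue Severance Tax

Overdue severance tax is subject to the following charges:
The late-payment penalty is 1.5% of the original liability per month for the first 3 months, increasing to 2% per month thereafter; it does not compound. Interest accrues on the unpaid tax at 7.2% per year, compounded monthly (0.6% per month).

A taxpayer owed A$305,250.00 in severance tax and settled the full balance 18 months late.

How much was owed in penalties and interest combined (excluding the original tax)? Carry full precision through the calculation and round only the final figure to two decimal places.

A$140,014.60

Penalty, months 1–3: 3 × 1.5% × A$305,250.00 = A$13,736.25
Penalty, months 4–18: 15 × 2% × A$305,250.00 = A$91,575.00
Interest: A$305,250.00 × ((1 + 0.006)^18 − 1) = A$305,250.00 × 0.1136883… = A$34,703.3503…
Penalties + interest = A$105,311.2500 + A$34,703.3503… = A$140,014.60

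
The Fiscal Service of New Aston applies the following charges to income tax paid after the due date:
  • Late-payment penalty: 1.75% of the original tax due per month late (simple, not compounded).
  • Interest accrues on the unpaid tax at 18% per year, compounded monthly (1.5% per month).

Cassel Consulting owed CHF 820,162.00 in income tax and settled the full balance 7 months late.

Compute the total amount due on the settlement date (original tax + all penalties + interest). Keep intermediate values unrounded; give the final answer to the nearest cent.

CHF 1,010,722.47

Late-payment penalty = 1.75% × CHF 820,162.00 × 7 mo = CHF 100,469.85…
Interest: CHF 820,162.00 × ((1 + 0.015)^7 − 1) = CHF 820,162.00 × 0.1098449… = CHF 90,090.6235…
Total = CHF 820,162.00 + CHF 100,469.8450 + CHF 90,090.6235… = CHF 1,010,722.47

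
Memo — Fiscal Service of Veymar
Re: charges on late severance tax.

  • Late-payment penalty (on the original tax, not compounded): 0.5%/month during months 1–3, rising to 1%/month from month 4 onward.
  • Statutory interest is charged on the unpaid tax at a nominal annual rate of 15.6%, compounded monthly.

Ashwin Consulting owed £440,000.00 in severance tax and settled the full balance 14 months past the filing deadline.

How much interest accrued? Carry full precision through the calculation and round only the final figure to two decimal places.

£87,211.54

Interest (15.6%/yr ÷ 12 = 1.3%/month): £440,000.00 × ((1 + 0.013)^14 − 1) = £87,211.5445…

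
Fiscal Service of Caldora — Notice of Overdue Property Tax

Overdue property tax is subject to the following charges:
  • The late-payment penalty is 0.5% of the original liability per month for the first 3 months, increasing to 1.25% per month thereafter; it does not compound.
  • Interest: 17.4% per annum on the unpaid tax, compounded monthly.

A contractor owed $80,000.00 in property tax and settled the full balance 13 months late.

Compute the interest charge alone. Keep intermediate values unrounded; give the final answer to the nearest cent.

Interest (17.4%/yr ÷ 12 = 1.45%/month): $80,000.00 × ((1 + 0.0145)^13 − 1) = $16,464.3084…

$16,464.31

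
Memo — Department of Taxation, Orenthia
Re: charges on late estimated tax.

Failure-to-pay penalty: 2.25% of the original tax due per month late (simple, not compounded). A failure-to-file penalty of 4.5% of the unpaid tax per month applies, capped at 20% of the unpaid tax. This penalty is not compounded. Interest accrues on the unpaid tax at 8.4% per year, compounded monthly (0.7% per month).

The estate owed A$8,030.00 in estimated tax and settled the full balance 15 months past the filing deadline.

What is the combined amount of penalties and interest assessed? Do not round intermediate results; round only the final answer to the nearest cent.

Failure-to-file: 15 × 4.5% × A$8,030.00 = A$5,420.25, capped at 20% × A$8,030.00 = A$1,606.00
Failure-to-pay penalty = 2.25% × A$8,030.00 × 15 mo = A$2,710.13…
Interest: A$8,030.00 × ((1 + 0.007)^15 − 1) = A$8,030.00 × 0.1103044… = A$885.7443…
Penalties + interest = A$4,316.1250 + A$885.7443… = A$5,201.87

A$5,201.87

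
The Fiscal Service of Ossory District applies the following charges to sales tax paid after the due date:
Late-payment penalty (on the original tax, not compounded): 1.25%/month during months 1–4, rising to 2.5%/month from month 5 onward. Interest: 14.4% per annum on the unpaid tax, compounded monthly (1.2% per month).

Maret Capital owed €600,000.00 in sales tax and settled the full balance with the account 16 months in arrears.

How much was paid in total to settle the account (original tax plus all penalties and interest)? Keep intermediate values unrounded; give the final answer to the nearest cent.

€936,171.92

Penalty, months 1–4: 4 × 1.25% × €600,000.00 = €30,000.00
Penalty, months 5–16: 12 × 2.5% × €600,000.00 = €180,000.00
Interest: €600,000.00 × ((1 + 0.012)^16 − 1) = €600,000.00 × 0.2102865… = €126,171.9184…
Total = €600,000.00 + €210,000.0000 + €126,171.9184… = €936,171.92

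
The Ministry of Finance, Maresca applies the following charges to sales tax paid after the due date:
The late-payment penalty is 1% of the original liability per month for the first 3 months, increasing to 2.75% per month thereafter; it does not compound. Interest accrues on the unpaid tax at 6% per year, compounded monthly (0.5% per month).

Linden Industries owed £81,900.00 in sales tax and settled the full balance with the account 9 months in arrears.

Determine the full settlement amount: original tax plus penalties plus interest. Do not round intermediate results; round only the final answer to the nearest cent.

Penalty, months 1–3: 3 × 1% × £81,900.00 = £2,457.00
Penalty, months 4–9: 6 × 2.75% × £81,900.00 = £13,513.50
Interest: £81,900.00 × ((1 + 0.005)^9 − 1) = £81,900.00 × 0.0459106… = £3,760.0764…
Total = £81,900.00 + £15,970.5000 + £3,760.0764… = £101,630.58

£101,630.58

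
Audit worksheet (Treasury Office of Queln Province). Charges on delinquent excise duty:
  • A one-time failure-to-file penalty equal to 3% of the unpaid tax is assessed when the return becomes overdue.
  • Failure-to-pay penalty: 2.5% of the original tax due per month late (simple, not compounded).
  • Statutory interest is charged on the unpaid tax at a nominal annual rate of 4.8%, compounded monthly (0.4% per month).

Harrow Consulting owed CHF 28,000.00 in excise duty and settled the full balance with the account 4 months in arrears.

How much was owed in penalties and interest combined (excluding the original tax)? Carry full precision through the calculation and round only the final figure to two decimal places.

CHF 4,090.70

Failure-to-file penalty: 3% × CHF 28,000.00 = CHF 840.00
Failure-to-pay penalty = 2.5% × CHF 28,000.00 × 4 mo = CHF 2,800.00
Interest: CHF 28,000.00 × ((1 + 0.004)^4 − 1) = CHF 28,000.00 × 0.0160963… = CHF 450.6952…
Penalties + interest = CHF 3,640.0000 + CHF 450.6952… = CHF 4,090.70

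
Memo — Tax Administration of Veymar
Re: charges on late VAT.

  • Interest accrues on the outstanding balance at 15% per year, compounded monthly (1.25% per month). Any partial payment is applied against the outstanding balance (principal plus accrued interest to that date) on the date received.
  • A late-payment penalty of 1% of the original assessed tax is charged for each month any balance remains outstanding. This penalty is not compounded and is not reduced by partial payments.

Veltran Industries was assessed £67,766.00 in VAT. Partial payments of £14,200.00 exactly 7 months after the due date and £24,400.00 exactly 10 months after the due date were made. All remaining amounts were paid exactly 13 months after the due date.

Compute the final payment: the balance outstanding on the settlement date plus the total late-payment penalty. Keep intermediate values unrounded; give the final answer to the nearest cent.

Balance at month 7: £67,766.0000 × (1 + 0.0125)^7 = £73,922.5730…
After £14,200.00 payment: £73,922.5730… − £14,200.00 = £59,722.5730…
Balance at month 10: £59,722.5730… × (1 + 0.0125)^3 = £61,990.2811…
After £24,400.00 payment: £61,990.2811… − £24,400.00 = £37,590.2811…
Balance at month 13: £37,590.2811… × (1 + 0.0125)^3 = £39,017.6105…
Penalty: 13 × 1% × £67,766.00 = £8,809.58
Final settlement = outstanding balance + penalty = £39,017.6105… + £8,809.58 = £47,827.19

£47,827.19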